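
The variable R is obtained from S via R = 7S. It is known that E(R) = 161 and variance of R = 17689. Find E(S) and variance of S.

E(S) = 23, variance of S = 361

From R = 7S: E(R) = a·E(S) + b, so E(S) = (E(R) − b)/a = (161 − 0)/7 = 23.
variance of R = a²·variance of S, so variance of S = 17689/7² = 361.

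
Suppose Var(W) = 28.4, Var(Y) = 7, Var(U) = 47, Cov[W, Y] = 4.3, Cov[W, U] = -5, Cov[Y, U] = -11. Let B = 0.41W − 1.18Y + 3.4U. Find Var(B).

Var(B) = a²·Var(W) + b²·Var(Y) + c²·Var(U) + 2ab·Cov[W, Y] + 2ac·Cov[W, U] + 2bc·Cov[Y, U], with a = 0.41, b = -1.18, c = 3.4.
= 4.77404 + 9.7468 + 543.32 + (-4.16068) + (-13.94) + 88.264
= 628.00416.

Var(B) = 628.00416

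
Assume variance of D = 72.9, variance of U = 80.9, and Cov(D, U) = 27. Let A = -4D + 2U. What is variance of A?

variance of A = 1058

variance of A = a²·variance of D + b²·variance of U + 2ab·Cov(D, U) with a = -4, b = 2.
= (-4)²·72.9 + 2²·80.9 + 2·(-4)·2·27
= 1166.4 + 323.6 + (-432) = 1058.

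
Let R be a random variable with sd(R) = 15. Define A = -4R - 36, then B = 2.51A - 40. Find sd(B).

sd(A) = |-4|·15 = 60.
sd(B) = |2.51|·60 = 150.6.

sd(B) = 150.6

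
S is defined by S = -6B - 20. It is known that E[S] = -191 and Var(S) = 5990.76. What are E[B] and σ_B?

E[B] = 28.5, σ_B = 12.9

From S = -6B - 20: E[S] = a·E[B] + b, so E[B] = (E[S] − b)/a = (-191 − (-20))/(-6) = 28.5.
σ_S = √5990.76 = 77.4.
σ_S = |a|·σ_B, so σ_B = 77.4/|-6| = 12.9.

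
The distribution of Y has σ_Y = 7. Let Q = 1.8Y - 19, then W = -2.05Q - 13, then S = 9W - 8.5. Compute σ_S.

σ_Q = |1.8|·7 = 12.6.
σ_W = |-2.05|·12.6 = 25.83.
σ_S = |9|·25.83 = 232.47.

σ_S = 232.47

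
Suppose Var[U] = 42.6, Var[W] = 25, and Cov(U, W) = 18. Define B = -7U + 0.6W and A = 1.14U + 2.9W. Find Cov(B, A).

By bilinearity, Cov(B, A) = ac·Var[U] + bd·Var[W] + (ad+bc)·Cov(U, W), with a=-7, b=0.6, c=1.14, d=2.9.
ac·Var[U] = (-7)·1.14·42.6 = -339.948
bd·Var[W] = 0.6·2.9·25 = 43.5
(ad+bc)·Cov(U, W) = (-19.616)·18 = -353.088
Cov(B, A) = -339.948 + 43.5 + (-353.088) = -649.536.

Cov(B, A) = -649.536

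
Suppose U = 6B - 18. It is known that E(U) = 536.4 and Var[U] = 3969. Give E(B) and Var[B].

From U = 6B - 18: E(U) = a·E(B) + b, so E(B) = (E(U) − b)/a = (536.4 − (-18))/6 = 92.4.
Var[U] = a²·Var[B], so Var[B] = 3969/6² = 110.25.

E(B) = 92.4, Var[B] = 110.25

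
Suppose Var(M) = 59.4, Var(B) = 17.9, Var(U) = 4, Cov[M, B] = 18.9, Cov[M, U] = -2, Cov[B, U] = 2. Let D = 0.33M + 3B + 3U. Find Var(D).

Var(D) = a²·Var(M) + b²·Var(B) + c²·Var(U) + 2ab·Cov[M, B] + 2ac·Cov[M, U] + 2bc·Cov[B, U], with a = 0.33, b = 3, c = 3.
= 6.46866 + 161.1 + 36 + 37.422 + (-3.96) + 36
= 273.03066.

Var(D) = 273.03066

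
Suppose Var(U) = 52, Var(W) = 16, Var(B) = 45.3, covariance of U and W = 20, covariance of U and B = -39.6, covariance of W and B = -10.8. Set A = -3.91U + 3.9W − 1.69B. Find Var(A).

Var(A) = 176.78245

Var(A) = a²·Var(U) + b²·Var(W) + c²·Var(B) + 2ab·covariance of U and W + 2ac·covariance of U and B + 2bc·covariance of W and B, with a = -3.91, b = 3.9, c = -1.69.
= 794.9812 + 243.36 + 129.38133 + (-609.96) + (-523.34568) + 142.3656
= 176.78245.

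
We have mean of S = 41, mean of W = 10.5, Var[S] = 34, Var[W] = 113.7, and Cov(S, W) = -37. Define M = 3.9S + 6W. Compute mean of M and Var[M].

mean of M = 222.9, Var[M] = 2878.74

mean of M = 3.9·mean of S + 6·mean of W = 3.9·41 + 6·10.5 = 222.9.
Var[M] = a²·Var[S] + b²·Var[W] + 2ab·Cov(S, W) with a = 3.9, b = 6.
= 3.9²·34 + 6²·113.7 + 2·3.9·6·(-37)
= 517.14 + 4093.2 + (-1731.6) = 2878.74.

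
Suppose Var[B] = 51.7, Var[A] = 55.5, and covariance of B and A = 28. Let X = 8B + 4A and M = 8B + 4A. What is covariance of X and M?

covariance of X and M = 5988.8

By bilinearity, covariance of X and M = ac·Var[B] + bd·Var[A] + (ad+bc)·covariance of B and A, with a=8, b=4, c=8, d=4.
ac·Var[B] = 8·8·51.7 = 3308.8
bd·Var[A] = 4·4·55.5 = 888
(ad+bc)·covariance of B and A = (64)·28 = 1792
covariance of X and M = 3308.8 + 888 + 1792 = 5988.8.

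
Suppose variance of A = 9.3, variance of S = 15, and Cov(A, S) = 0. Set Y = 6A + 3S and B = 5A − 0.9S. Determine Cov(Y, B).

By bilinearity, Cov(Y, B) = ac·variance of A + bd·variance of S + (ad+bc)·Cov(A, S), with a=6, b=3, c=5, d=-0.9.
ac·variance of A = 6·5·9.3 = 279
bd·variance of S = 3·(-0.9)·15 = -40.5
(ad+bc)·Cov(A, S) = (9.6)·0 = 0
Cov(Y, B) = 279 + (-40.5) + 0 = 238.5.

Cov(Y, B) = 238.5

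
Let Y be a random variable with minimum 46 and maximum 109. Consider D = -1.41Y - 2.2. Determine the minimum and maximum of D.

min(D) = -155.89, max(D) = -67.06

a = -1.41 < 0, so order reverses: min(D) = a·max(Y)+b = (-1.41)·109 + (-2.2) = -155.89; max(D) = a·min(Y)+b = (-1.41)·46 + (-2.2) = -67.06.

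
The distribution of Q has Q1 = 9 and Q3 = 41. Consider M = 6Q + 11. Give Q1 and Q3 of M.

Q1(M) = 65, Q3(M) = 257

a = 6 > 0: Q1(M) = a·Q1(Q)+b = 65, Q3(M) = a·Q3(Q)+b = 257.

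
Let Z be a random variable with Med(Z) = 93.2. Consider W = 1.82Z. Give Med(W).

Med(W) = 169.624

A linear map preserves order up to sign, so Med(W) = a·Med(Z) + b = 1.82·93.2 = 169.624.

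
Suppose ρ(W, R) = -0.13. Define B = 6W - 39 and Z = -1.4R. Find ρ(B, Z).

ρ(B, Z) = 0.13

Linear rescalings preserve |correlation|; the slopes 6 and -1.4 have opposite signs, so the correlation flips sign: ρ(B, Z) = −ρ(W, R) = 0.13.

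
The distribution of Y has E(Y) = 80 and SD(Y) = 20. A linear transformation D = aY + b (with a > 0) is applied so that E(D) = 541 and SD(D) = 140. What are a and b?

a = 7, b = -19

SD(D) = a·SD(Y) (a > 0), so a = 140/20 = 7.
E(D) = a·E(Y) + b, so b = 541 − 7·80 = -19.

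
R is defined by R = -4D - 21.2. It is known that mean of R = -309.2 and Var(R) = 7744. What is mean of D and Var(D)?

From R = -4D - 21.2: mean of R = a·mean of D + b, so mean of D = (mean of R − b)/a = (-309.2 − (-21.2))/(-4) = 72.
Var(R) = a²·Var(D), so Var(D) = 7744/(-4)² = 484.

mean of D = 72, Var(D) = 484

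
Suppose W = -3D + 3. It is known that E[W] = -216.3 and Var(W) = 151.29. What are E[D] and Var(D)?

From W = -3D + 3: E[W] = a·E[D] + b, so E[D] = (E[W] − b)/a = (-216.3 − 3)/(-3) = 73.1.
Var(W) = a²·Var(D), so Var(D) = 151.29/(-3)² = 16.81.

E[D] = 73.1, Var(D) = 16.81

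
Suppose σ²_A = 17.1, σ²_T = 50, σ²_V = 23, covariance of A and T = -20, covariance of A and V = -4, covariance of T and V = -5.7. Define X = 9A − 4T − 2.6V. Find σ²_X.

σ²_X = a²·σ²_A + b²·σ²_T + c²·σ²_V + 2ab·covariance of A and T + 2ac·covariance of A and V + 2bc·covariance of T and V, with a = 9, b = -4, c = -2.6.
= 1385.1 + 800 + 155.48 + 1440 + 187.2 + (-118.56)
= 3849.22.

σ²_X = 3849.22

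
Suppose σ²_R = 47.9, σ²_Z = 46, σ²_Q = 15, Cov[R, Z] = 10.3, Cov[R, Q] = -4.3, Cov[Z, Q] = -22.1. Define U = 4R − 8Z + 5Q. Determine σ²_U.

σ²_U = a²·σ²_R + b²·σ²_Z + c²·σ²_Q + 2ab·Cov[R, Z] + 2ac·Cov[R, Q] + 2bc·Cov[Z, Q], with a = 4, b = -8, c = 5.
= 766.4 + 2944 + 375 + (-659.2) + (-172) + 1768
= 5022.2.

σ²_U = 5022.2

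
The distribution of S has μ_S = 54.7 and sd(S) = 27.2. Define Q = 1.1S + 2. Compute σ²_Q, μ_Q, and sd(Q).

σ²_Q = 895.2064, μ_Q = 62.17, sd(Q) = 29.92

Q = 1.1S + 2 is linear with a = 1.1, b = 2.
σ²_S = 27.2² = 739.84.
σ²_Q = a²·σ²_S = 1.1²·739.84 = 895.2064 (the additive constant 2 does not affect variance).
μ_Q = a·μ_S + b = 1.1·54.7 + 2 = 62.17.
sd(Q) = |a|·sd(S) = |1.1|·27.2 = 29.92.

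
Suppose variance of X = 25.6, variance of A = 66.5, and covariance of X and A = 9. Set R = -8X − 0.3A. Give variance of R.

variance of R = 1687.585

variance of R = a²·variance of X + b²·variance of A + 2ab·covariance of X and A with a = -8, b = -0.3.
= (-8)²·25.6 + (-0.3)²·66.5 + 2·(-8)·(-0.3)·9
= 1638.4 + 5.985 + 43.2 = 1687.585.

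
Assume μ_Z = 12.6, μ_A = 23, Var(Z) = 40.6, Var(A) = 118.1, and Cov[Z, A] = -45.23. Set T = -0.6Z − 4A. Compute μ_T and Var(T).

μ_T = (-0.6)·μ_Z + (-4)·μ_A = (-0.6)·12.6 + (-4)·23 = -99.56.
Var(T) = a²·Var(Z) + b²·Var(A) + 2ab·Cov[Z, A] with a = -0.6, b = -4.
= (-0.6)²·40.6 + (-4)²·118.1 + 2·(-0.6)·(-4)·(-45.23)
= 14.616 + 1889.6 + (-217.104) = 1687.112.

μ_T = -99.56, Var(T) = 1687.112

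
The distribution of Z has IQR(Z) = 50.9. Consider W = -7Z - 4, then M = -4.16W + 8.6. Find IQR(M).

IQR(W) = |-7|·50.9 = 356.3.
IQR(M) = |-4.16|·356.3 = 1482.208.

IQR(M) = 1482.208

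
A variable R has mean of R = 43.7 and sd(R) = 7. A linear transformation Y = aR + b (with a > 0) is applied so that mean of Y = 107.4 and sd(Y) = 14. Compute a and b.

a = 2, b = 20

sd(Y) = a·sd(R) (a > 0), so a = 14/7 = 2.
mean of Y = a·mean of R + b, so b = 107.4 − 2·43.7 = 20.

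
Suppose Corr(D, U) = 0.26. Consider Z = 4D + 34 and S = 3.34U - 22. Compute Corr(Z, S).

Linear rescalings preserve correlation up to sign; here the slopes 4 and 3.34 have the same sign, so Corr(Z, S) = Corr(D, U) = 0.26.

Corr(Z, S) = 0.26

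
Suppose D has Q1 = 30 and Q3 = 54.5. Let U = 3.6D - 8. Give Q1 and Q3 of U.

a = 3.6 > 0: Q1(U) = a·Q1(D)+b = 100, Q3(U) = a·Q3(D)+b = 188.2.

Q1(U) = 100, Q3(U) = 188.2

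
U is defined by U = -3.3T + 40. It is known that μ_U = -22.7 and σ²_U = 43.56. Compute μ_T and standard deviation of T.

From U = -3.3T + 40: μ_U = a·μ_T + b, so μ_T = (μ_U − b)/a = (-22.7 − 40)/(-3.3) = 19.
standard deviation of U = √43.56 = 6.6.
standard deviation of U = |a|·standard deviation of T, so standard deviation of T = 6.6/|-3.3| = 2.

μ_T = 19, standard deviation of T = 2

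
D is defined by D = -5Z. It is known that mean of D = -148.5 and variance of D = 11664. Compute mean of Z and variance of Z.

mean of Z = 29.7, variance of Z = 466.56

From D = -5Z: mean of D = a·mean of Z + b, so mean of Z = (mean of D − b)/a = (-148.5 − 0)/(-5) = 29.7.
variance of D = a²·variance of Z, so variance of Z = 11664/(-5)² = 466.56.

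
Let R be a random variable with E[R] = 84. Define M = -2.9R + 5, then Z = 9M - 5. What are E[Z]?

E[Z] = -2152.4

E[M] = (-2.9)·84 + 5 = -238.6.
E[Z] = 9·(-238.6) + (-5) = -2152.4.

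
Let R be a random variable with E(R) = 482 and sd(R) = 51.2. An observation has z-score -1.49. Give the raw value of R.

R = E(R) + z·sd(R) = 482 + (-1.49)·51.2 = 405.712.

R = 405.712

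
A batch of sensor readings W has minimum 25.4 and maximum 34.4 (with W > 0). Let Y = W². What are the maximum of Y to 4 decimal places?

max(Y) = 1183.36

W² is increasing on this domain, so max(Y) comes from max(W) = 34.4: max(Y) = square(34.4) = 1183.36.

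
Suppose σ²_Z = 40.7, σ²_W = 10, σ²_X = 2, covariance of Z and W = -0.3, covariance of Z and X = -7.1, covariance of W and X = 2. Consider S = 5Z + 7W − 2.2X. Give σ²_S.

σ²_S = 1590.78

σ²_S = a²·σ²_Z + b²·σ²_W + c²·σ²_X + 2ab·covariance of Z and W + 2ac·covariance of Z and X + 2bc·covariance of W and X, with a = 5, b = 7, c = -2.2.
= 1017.5 + 490 + 9.68 + (-21) + 156.2 + (-61.6)
= 1590.78.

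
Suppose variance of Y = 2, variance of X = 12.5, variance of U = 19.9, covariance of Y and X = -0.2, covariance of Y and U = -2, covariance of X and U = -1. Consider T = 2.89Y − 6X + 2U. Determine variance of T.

variance of T = 554.1202

variance of T = a²·variance of Y + b²·variance of X + c²·variance of U + 2ab·covariance of Y and X + 2ac·covariance of Y and U + 2bc·covariance of X and U, with a = 2.89, b = -6, c = 2.
= 16.7042 + 450 + 79.6 + 6.936 + (-23.12) + 24
= 554.1202.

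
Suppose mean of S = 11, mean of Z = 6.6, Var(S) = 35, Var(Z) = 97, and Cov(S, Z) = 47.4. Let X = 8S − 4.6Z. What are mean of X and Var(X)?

mean of X = 8·mean of S + (-4.6)·mean of Z = 8·11 + (-4.6)·6.6 = 57.64.
Var(X) = a²·Var(S) + b²·Var(Z) + 2ab·Cov(S, Z) with a = 8, b = -4.6.
= 8²·35 + (-4.6)²·97 + 2·8·(-4.6)·47.4
= 2240 + 2052.52 + (-3488.64) = 803.88.

mean of X = 57.64, Var(X) = 803.88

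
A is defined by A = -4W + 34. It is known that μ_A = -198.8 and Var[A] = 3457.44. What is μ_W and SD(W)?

μ_W = 58.2, SD(W) = 14.7

From A = -4W + 34: μ_A = a·μ_W + b, so μ_W = (μ_A − b)/a = (-198.8 − 34)/(-4) = 58.2.
SD(A) = √3457.44 = 58.8.
SD(A) = |a|·SD(W), so SD(W) = 58.8/|-4| = 14.7.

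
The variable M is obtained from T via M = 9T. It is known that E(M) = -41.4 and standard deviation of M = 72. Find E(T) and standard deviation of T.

E(T) = -4.6, standard deviation of T = 8

From M = 9T: E(M) = a·E(T) + b, so E(T) = (E(M) − b)/a = (-41.4 − 0)/9 = -4.6.
standard deviation of M = |a|·standard deviation of T, so standard deviation of T = 72/|9| = 8.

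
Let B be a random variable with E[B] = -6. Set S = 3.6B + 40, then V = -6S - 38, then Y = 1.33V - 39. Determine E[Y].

E[Y] = -236.372

E[S] = 3.6·(-6) + 40 = 18.4.
E[V] = (-6)·18.4 + (-38) = -148.4.
E[Y] = 1.33·(-148.4) + (-39) = -236.372.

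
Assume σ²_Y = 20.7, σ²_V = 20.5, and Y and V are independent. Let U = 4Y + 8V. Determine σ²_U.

σ²_U = 1643.2

σ²_U = a²·σ²_Y + b²·σ²_V + 2ab·covariance of Y and V with a = 4, b = 8.
Independence gives covariance of Y and V = 0.
= 4²·20.7 + 8²·20.5 + 2·4·8·0
= 331.2 + 1312 + 0 = 1643.2.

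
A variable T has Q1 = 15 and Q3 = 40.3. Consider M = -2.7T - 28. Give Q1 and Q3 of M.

a = -2.7 < 0 reverses order: Q1(M) comes from Q3(T), Q3(M) from Q1(T).
Q1(M) = (-2.7)·40.3 + (-28) = -136.81; Q3(M) = (-2.7)·15 + (-28) = -68.5.

Q1(M) = -136.81, Q3(M) = -68.5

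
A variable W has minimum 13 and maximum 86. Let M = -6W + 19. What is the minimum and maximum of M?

a = -6 < 0, so order reverses: min(M) = a·max(W)+b = (-6)·86 + 19 = -497; max(M) = a·min(W)+b = (-6)·13 + 19 = -59.

min(M) = -497, max(M) = -59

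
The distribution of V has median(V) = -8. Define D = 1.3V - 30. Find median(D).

median(D) = -40.4

A linear map preserves order up to sign, so median(D) = a·median(V) + b = 1.3·(-8) + (-30) = -40.4.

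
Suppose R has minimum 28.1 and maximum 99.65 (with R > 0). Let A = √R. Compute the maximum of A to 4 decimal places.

√R is increasing on this domain, so max(A) comes from max(R) = 99.65: max(A) = √(99.65) ≈ 9.9825.

max(A) = 9.9825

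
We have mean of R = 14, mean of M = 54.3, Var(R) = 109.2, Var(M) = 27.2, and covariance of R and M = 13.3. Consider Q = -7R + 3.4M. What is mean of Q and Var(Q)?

mean of Q = 86.62, Var(Q) = 5032.152

mean of Q = (-7)·mean of R + 3.4·mean of M = (-7)·14 + 3.4·54.3 = 86.62.
Var(Q) = a²·Var(R) + b²·Var(M) + 2ab·covariance of R and M with a = -7, b = 3.4.
= (-7)²·109.2 + 3.4²·27.2 + 2·(-7)·3.4·13.3
= 5350.8 + 314.432 + (-633.08) = 5032.152.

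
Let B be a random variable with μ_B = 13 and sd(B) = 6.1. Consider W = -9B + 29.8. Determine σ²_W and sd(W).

W = -9B + 29.8 is linear with a = -9, b = 29.8.
σ²_B = 6.1² = 37.21.
σ²_W = a²·σ²_B = (-9)²·37.21 = 3014.01 (the additive constant 29.8 does not affect variance).
sd(W) = |a|·sd(B) = |-9|·6.1 = 54.9.

σ²_W = 3014.01, sd(W) = 54.9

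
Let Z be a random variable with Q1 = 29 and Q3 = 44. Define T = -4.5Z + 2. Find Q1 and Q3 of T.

a = -4.5 < 0 reverses order: Q1(T) comes from Q3(Z), Q3(T) from Q1(Z).
Q1(T) = (-4.5)·44 + 2 = -196; Q3(T) = (-4.5)·29 + 2 = -128.5.

Q1(T) = -196, Q3(T) = -128.5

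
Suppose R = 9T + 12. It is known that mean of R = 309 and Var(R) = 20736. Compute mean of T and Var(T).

From R = 9T + 12: mean of R = a·mean of T + b, so mean of T = (mean of R − b)/a = (309 − 12)/9 = 33.
Var(R) = a²·Var(T), so Var(T) = 20736/9² = 256.

mean of T = 33, Var(T) = 256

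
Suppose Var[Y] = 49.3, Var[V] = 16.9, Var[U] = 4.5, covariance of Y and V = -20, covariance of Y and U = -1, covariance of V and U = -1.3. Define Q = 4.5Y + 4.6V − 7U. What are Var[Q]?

Var[Q] = a²·Var[Y] + b²·Var[V] + c²·Var[U] + 2ab·covariance of Y and V + 2ac·covariance of Y and U + 2bc·covariance of V and U, with a = 4.5, b = 4.6, c = -7.
= 998.325 + 357.604 + 220.5 + (-828) + 63 + 83.72
= 895.149.

Var[Q] = 895.149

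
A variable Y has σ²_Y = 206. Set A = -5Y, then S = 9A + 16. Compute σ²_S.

σ²_A = (-5)²·206 = 5150.
σ²_S = 9²·5150 = 417150.

σ²_S = 417150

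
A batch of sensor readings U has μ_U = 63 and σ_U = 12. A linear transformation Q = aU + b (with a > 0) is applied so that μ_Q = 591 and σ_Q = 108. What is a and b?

a = 9, b = 24

σ_Q = a·σ_U (a > 0), so a = 108/12 = 9.
μ_Q = a·μ_U + b, so b = 591 − 9·63 = 24.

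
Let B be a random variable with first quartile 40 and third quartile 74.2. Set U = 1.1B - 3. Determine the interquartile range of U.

IQR(U) = 37.62

IQR of B = Q3 − Q1 = 74.2 − 40 = 34.2.
Under U = aB + b, IQR(U) = |a|·IQR(B) = |1.1|·34.2 = 37.62 (shifts cancel; spread scales by |a|).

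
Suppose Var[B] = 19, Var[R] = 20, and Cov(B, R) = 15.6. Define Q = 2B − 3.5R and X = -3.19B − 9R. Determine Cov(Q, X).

Cov(Q, X) = 402.154

By bilinearity, Cov(Q, X) = ac·Var[B] + bd·Var[R] + (ad+bc)·Cov(B, R), with a=2, b=-3.5, c=-3.19, d=-9.
ac·Var[B] = 2·(-3.19)·19 = -121.22
bd·Var[R] = (-3.5)·(-9)·20 = 630
(ad+bc)·Cov(B, R) = (-6.835)·15.6 = -106.626
Cov(Q, X) = -121.22 + 630 + (-106.626) = 402.154.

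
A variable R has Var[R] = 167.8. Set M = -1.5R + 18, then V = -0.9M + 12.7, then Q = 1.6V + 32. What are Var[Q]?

Var[M] = (-1.5)²·167.8 = 377.55.
Var[V] = (-0.9)²·377.55 = 305.8155.
Var[Q] = 1.6²·305.8155 = 782.88768.

Var[Q] = 782.88768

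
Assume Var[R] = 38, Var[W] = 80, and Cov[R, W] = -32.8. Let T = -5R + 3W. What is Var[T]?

Var[T] = a²·Var[R] + b²·Var[W] + 2ab·Cov[R, W] with a = -5, b = 3.
= (-5)²·38 + 3²·80 + 2·(-5)·3·(-32.8)
= 950 + 720 + 984 = 2654.

Var[T] = 2654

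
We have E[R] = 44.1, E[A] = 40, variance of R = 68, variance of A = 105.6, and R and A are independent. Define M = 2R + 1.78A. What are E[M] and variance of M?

E[M] = 159.4, variance of M = 606.58304

E[M] = 2·E[R] + 1.78·E[A] = 2·44.1 + 1.78·40 = 159.4.
variance of M = a²·variance of R + b²·variance of A + 2ab·Cov(R, A) with a = 2, b = 1.78.
Independence gives Cov(R, A) = 0.
= 2²·68 + 1.78²·105.6 + 2·2·1.78·0
= 272 + 334.58304 + 0 = 606.58304.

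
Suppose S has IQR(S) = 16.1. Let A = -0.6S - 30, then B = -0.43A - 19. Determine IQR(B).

IQR(A) = |-0.6|·16.1 = 9.66.
IQR(B) = |-0.43|·9.66 = 4.1538.

IQR(B) = 4.1538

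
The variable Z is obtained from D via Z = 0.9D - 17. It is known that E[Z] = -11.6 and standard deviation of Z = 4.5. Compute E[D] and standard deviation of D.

E[D] = 6, standard deviation of D = 5

From Z = 0.9D - 17: E[Z] = a·E[D] + b, so E[D] = (E[Z] − b)/a = (-11.6 − (-17))/0.9 = 6.
standard deviation of Z = |a|·standard deviation of D, so standard deviation of D = 4.5/|0.9| = 5.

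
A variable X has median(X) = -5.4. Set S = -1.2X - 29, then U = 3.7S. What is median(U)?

median(S) = (-1.2)·(-5.4) + (-29) = -22.52.
median(U) = 3.7·(-22.52) = -83.324.

median(U) = -83.324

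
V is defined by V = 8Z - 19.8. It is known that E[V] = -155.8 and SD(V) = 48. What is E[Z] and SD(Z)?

From V = 8Z - 19.8: E[V] = a·E[Z] + b, so E[Z] = (E[V] − b)/a = (-155.8 − (-19.8))/8 = -17.
SD(V) = |a|·SD(Z), so SD(Z) = 48/|8| = 6.

E[Z] = -17, SD(Z) = 6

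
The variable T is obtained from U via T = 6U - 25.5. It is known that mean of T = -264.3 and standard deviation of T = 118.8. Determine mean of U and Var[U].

From T = 6U - 25.5: mean of T = a·mean of U + b, so mean of U = (mean of T − b)/a = (-264.3 − (-25.5))/6 = -39.8.
Var[T] = 118.8² = 14113.44.
Var[T] = a²·Var[U], so Var[U] = 14113.44/6² = 392.04.

mean of U = -39.8, Var[U] = 392.04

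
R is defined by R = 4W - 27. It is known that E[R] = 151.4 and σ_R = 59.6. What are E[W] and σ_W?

From R = 4W - 27: E[R] = a·E[W] + b, so E[W] = (E[R] − b)/a = (151.4 − (-27))/4 = 44.6.
σ_R = |a|·σ_W, so σ_W = 59.6/|4| = 14.9.

E[W] = 44.6, σ_W = 14.9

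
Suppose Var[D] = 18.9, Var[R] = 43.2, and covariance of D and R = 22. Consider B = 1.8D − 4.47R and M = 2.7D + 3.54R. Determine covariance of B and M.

By bilinearity, covariance of B and M = ac·Var[D] + bd·Var[R] + (ad+bc)·covariance of D and R, with a=1.8, b=-4.47, c=2.7, d=3.54.
ac·Var[D] = 1.8·2.7·18.9 = 91.854
bd·Var[R] = (-4.47)·3.54·43.2 = -683.58816
(ad+bc)·covariance of D and R = (-5.697)·22 = -125.334
covariance of B and M = 91.854 + (-683.58816) + (-125.334) = -717.06816.

covariance of B and M = -717.06816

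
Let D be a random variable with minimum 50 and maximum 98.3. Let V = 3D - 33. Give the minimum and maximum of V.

min(V) = 117, max(V) = 261.9

a = 3 > 0, so min(V) = a·min(D)+b = 3·50 + (-33) = 117 and max(V) = 3·98.3 + (-33) = 261.9.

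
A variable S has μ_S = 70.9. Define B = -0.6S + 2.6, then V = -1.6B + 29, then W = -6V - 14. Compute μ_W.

μ_W = -571.424

μ_B = (-0.6)·70.9 + 2.6 = -39.94.
μ_V = (-1.6)·(-39.94) + 29 = 92.904.
μ_W = (-6)·92.904 + (-14) = -571.424.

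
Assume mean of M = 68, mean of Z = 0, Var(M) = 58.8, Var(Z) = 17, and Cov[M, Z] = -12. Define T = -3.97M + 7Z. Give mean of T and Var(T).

mean of T = (-3.97)·mean of M + 7·mean of Z = (-3.97)·68 + 7·0 = -269.96.
Var(T) = a²·Var(M) + b²·Var(Z) + 2ab·Cov[M, Z] with a = -3.97, b = 7.
= (-3.97)²·58.8 + 7²·17 + 2·(-3.97)·7·(-12)
= 926.74092 + 833 + 666.96 = 2426.70092.

mean of T = -269.96, Var(T) = 2426.70092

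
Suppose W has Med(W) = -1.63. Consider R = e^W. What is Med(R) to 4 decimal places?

e^W is monotone on this domain, so Med(R) = exp(-1.63) ≈ 0.1959.

Med(R) = 0.1959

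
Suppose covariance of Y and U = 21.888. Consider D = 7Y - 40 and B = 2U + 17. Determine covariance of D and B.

covariance of D and B = 306.432

covariance of D and B = a·c·covariance of Y and U = 7·2·21.888 = 306.432. Additive constants drop out.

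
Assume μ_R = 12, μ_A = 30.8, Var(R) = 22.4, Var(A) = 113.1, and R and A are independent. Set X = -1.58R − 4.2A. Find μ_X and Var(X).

μ_X = -148.32, Var(X) = 2051.00336

μ_X = (-1.58)·μ_R + (-4.2)·μ_A = (-1.58)·12 + (-4.2)·30.8 = -148.32.
Var(X) = a²·Var(R) + b²·Var(A) + 2ab·Cov[R, A] with a = -1.58, b = -4.2.
Independence gives Cov[R, A] = 0.
= (-1.58)²·22.4 + (-4.2)²·113.1 + 2·(-1.58)·(-4.2)·0
= 55.91936 + 1995.084 + 0 = 2051.00336.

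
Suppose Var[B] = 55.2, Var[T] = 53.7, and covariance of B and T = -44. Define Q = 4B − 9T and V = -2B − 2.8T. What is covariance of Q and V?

covariance of Q and V = 612.44

By bilinearity, covariance of Q and V = ac·Var[B] + bd·Var[T] + (ad+bc)·covariance of B and T, with a=4, b=-9, c=-2, d=-2.8.
ac·Var[B] = 4·(-2)·55.2 = -441.6
bd·Var[T] = (-9)·(-2.8)·53.7 = 1353.24
(ad+bc)·covariance of B and T = (6.8)·(-44) = -299.2
covariance of Q and V = -441.6 + 1353.24 + (-299.2) = 612.44.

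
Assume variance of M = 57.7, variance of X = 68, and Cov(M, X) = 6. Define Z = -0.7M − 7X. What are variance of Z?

variance of Z = 3419.073

variance of Z = a²·variance of M + b²·variance of X + 2ab·Cov(M, X) with a = -0.7, b = -7.
= (-0.7)²·57.7 + (-7)²·68 + 2·(-0.7)·(-7)·6
= 28.273 + 3332 + 58.8 = 3419.073.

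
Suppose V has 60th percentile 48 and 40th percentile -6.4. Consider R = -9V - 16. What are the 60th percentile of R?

Since a = -9 < 0 the transformation is decreasing, reversing order: the 60th percentile of R corresponds to the 40th percentile of V.
So P_{60}(R) = a·P_{40}(V) + b = (-9)·(-6.4) + (-16) = 41.6.

60th percentile of R = 41.6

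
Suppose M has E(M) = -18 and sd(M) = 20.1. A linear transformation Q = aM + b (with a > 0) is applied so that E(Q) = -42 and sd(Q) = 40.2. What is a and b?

sd(Q) = a·sd(M) (a > 0), so a = 40.2/20.1 = 2.
E(Q) = a·E(M) + b, so b = -42 − 2·(-18) = -6.

a = 2, b = -6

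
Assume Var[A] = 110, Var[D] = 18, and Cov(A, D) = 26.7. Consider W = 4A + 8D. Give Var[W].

Var[W] = a²·Var[A] + b²·Var[D] + 2ab·Cov(A, D) with a = 4, b = 8.
= 4²·110 + 8²·18 + 2·4·8·26.7
= 1760 + 1152 + 1708.8 = 4620.8.

Var[W] = 4620.8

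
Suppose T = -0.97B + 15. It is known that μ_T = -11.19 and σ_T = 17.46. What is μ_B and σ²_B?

μ_B = 27, σ²_B = 324

From T = -0.97B + 15: μ_T = a·μ_B + b, so μ_B = (μ_T − b)/a = (-11.19 − 15)/(-0.97) = 27.
σ²_T = 17.46² = 304.8516.
σ²_T = a²·σ²_B, so σ²_B = 304.8516/(-0.97)² = 324.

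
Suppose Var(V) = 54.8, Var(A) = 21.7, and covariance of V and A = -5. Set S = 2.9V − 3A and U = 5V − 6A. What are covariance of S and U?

By bilinearity, covariance of S and U = ac·Var(V) + bd·Var(A) + (ad+bc)·covariance of V and A, with a=2.9, b=-3, c=5, d=-6.
ac·Var(V) = 2.9·5·54.8 = 794.6
bd·Var(A) = (-3)·(-6)·21.7 = 390.6
(ad+bc)·covariance of V and A = (-32.4)·(-5) = 162
covariance of S and U = 794.6 + 390.6 + 162 = 1347.2.

covariance of S and U = 1347.2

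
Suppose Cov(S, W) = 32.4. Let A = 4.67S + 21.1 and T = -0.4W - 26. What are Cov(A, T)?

Cov(A, T) = a·c·Cov(S, W) = 4.67·(-0.4)·32.4 = -60.5232. Additive constants drop out.

Cov(A, T) = -60.5232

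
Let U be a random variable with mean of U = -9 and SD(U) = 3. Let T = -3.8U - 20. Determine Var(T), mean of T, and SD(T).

T = -3.8U - 20 is linear with a = -3.8, b = -20.
Var(U) = 3² = 9.
Var(T) = a²·Var(U) = (-3.8)²·9 = 129.96 (the additive constant -20 does not affect variance).
mean of T = a·mean of U + b = (-3.8)·(-9) + (-20) = 14.2.
SD(T) = |a|·SD(U) = |-3.8|·3 = 11.4.

Var(T) = 129.96, mean of T = 14.2, SD(T) = 11.4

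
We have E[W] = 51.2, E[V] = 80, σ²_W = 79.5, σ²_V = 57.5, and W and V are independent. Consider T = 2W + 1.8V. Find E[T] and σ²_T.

E[T] = 246.4, σ²_T = 504.3

E[T] = 2·E[W] + 1.8·E[V] = 2·51.2 + 1.8·80 = 246.4.
σ²_T = a²·σ²_W + b²·σ²_V + 2ab·Cov[W, V] with a = 2, b = 1.8.
Independence gives Cov[W, V] = 0.
= 2²·79.5 + 1.8²·57.5 + 2·2·1.8·0
= 318 + 186.3 + 0 = 504.3.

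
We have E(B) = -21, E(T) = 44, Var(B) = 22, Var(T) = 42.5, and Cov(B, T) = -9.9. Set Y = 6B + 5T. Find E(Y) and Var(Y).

E(Y) = 94, Var(Y) = 1260.5

E(Y) = 6·E(B) + 5·E(T) = 6·(-21) + 5·44 = 94.
Var(Y) = a²·Var(B) + b²·Var(T) + 2ab·Cov(B, T) with a = 6, b = 5.
= 6²·22 + 5²·42.5 + 2·6·5·(-9.9)
= 792 + 1062.5 + (-594) = 1260.5.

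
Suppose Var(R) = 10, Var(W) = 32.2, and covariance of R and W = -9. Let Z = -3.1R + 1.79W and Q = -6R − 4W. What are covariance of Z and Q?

By bilinearity, covariance of Z and Q = ac·Var(R) + bd·Var(W) + (ad+bc)·covariance of R and W, with a=-3.1, b=1.79, c=-6, d=-4.
ac·Var(R) = (-3.1)·(-6)·10 = 186
bd·Var(W) = 1.79·(-4)·32.2 = -230.552
(ad+bc)·covariance of R and W = (1.66)·(-9) = -14.94
covariance of Z and Q = 186 + (-230.552) + (-14.94) = -59.492.

covariance of Z and Q = -59.492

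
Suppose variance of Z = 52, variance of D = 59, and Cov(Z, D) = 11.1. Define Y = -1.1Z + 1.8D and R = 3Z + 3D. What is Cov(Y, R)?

By bilinearity, Cov(Y, R) = ac·variance of Z + bd·variance of D + (ad+bc)·Cov(Z, D), with a=-1.1, b=1.8, c=3, d=3.
ac·variance of Z = (-1.1)·3·52 = -171.6
bd·variance of D = 1.8·3·59 = 318.6
(ad+bc)·Cov(Z, D) = (2.1)·11.1 = 23.31
Cov(Y, R) = -171.6 + 318.6 + 23.31 = 170.31.

Cov(Y, R) = 170.31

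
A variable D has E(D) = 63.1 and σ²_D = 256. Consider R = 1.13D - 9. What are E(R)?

R = 1.13D - 9 is linear with a = 1.13, b = -9.
E(R) = a·E(D) + b = 1.13·63.1 + (-9) = 62.303.

E(R) = 62.303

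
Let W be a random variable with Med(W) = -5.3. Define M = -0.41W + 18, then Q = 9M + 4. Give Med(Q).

Med(M) = (-0.41)·(-5.3) + 18 = 20.173.
Med(Q) = 9·20.173 + 4 = 185.557.

Med(Q) = 185.557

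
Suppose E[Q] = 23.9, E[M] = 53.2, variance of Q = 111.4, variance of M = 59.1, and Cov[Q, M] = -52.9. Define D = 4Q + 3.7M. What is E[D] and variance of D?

E[D] = 4·E[Q] + 3.7·E[M] = 4·23.9 + 3.7·53.2 = 292.44.
variance of D = a²·variance of Q + b²·variance of M + 2ab·Cov[Q, M] with a = 4, b = 3.7.
= 4²·111.4 + 3.7²·59.1 + 2·4·3.7·(-52.9)
= 1782.4 + 809.079 + (-1565.84) = 1025.639.

E[D] = 292.44, variance of D = 1025.639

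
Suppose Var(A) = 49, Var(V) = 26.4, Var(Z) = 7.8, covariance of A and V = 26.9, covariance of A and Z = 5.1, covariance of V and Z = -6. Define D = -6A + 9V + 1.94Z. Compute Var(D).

Var(D) = 698.30808

Var(D) = a²·Var(A) + b²·Var(V) + c²·Var(Z) + 2ab·covariance of A and V + 2ac·covariance of A and Z + 2bc·covariance of V and Z, with a = -6, b = 9, c = 1.94.
= 1764 + 2138.4 + 29.35608 + (-2905.2) + (-118.728) + (-209.52)
= 698.30808.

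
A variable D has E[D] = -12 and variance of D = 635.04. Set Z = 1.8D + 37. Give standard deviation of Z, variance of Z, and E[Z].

Z = 1.8D + 37 is linear with a = 1.8, b = 37.
standard deviation of D = √635.04 = 25.2.
standard deviation of Z = |a|·standard deviation of D = |1.8|·25.2 = 45.36.
variance of Z = a²·variance of D = 1.8²·635.04 = 2057.5296 (the additive constant 37 does not affect variance).
E[Z] = a·E[D] + b = 1.8·(-12) + 37 = 15.4.

standard deviation of Z = 45.36, variance of Z = 2057.5296, E[Z] = 15.4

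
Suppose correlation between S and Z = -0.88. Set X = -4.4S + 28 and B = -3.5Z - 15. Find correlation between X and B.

correlation between X and B = -0.88

Linear rescalings preserve correlation up to sign; here the slopes -4.4 and -3.5 have the same sign, so correlation between X and B = correlation between S and Z = -0.88.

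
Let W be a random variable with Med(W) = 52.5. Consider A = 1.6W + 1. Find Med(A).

Med(A) = 85

A linear map preserves order up to sign, so Med(A) = a·Med(W) + b = 1.6·52.5 + 1 = 85.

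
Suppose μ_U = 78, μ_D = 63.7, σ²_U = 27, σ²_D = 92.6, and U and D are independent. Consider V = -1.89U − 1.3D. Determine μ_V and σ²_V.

μ_V = (-1.89)·μ_U + (-1.3)·μ_D = (-1.89)·78 + (-1.3)·63.7 = -230.23.
σ²_V = a²·σ²_U + b²·σ²_D + 2ab·covariance of U and D with a = -1.89, b = -1.3.
Independence gives covariance of U and D = 0.
= (-1.89)²·27 + (-1.3)²·92.6 + 2·(-1.89)·(-1.3)·0
= 96.4467 + 156.494 + 0 = 252.9407.

μ_V = -230.23, σ²_V = 252.9407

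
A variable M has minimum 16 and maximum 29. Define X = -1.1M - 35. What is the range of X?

Range of M = 29 − 16 = 13.
Range(X) = |a|·Range(M) = |-1.1|·13 = 14.3.

Range(X) = 14.3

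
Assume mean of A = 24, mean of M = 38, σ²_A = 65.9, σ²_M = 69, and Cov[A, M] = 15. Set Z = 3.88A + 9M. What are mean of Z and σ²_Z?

mean of Z = 3.88·mean of A + 9·mean of M = 3.88·24 + 9·38 = 435.12.
σ²_Z = a²·σ²_A + b²·σ²_M + 2ab·Cov[A, M] with a = 3.88, b = 9.
= 3.88²·65.9 + 9²·69 + 2·3.88·9·15
= 992.08496 + 5589 + 1047.6 = 7628.68496.

mean of Z = 435.12, σ²_Z = 7628.68496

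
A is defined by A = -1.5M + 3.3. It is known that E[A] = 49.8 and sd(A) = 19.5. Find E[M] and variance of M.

From A = -1.5M + 3.3: E[A] = a·E[M] + b, so E[M] = (E[A] − b)/a = (49.8 − 3.3)/(-1.5) = -31.
variance of A = 19.5² = 380.25.
variance of A = a²·variance of M, so variance of M = 380.25/(-1.5)² = 169.

E[M] = -31, variance of M = 169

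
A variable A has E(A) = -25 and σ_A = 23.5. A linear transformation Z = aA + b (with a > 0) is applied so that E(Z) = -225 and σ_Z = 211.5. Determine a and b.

a = 9, b = 0

σ_Z = a·σ_A (a > 0), so a = 211.5/23.5 = 9.
E(Z) = a·E(A) + b, so b = -225 − 9·(-25) = 0.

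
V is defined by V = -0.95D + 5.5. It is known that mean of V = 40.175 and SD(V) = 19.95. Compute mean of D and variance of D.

mean of D = -36.5, variance of D = 441

From V = -0.95D + 5.5: mean of V = a·mean of D + b, so mean of D = (mean of V − b)/a = (40.175 − 5.5)/(-0.95) = -36.5.
variance of V = 19.95² = 398.0025.
variance of V = a²·variance of D, so variance of D = 398.0025/(-0.95)² = 441.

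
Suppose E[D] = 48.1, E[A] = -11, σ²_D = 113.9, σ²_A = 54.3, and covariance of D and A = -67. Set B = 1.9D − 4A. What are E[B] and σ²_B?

E[B] = 1.9·E[D] + (-4)·E[A] = 1.9·48.1 + (-4)·(-11) = 135.39.
σ²_B = a²·σ²_D + b²·σ²_A + 2ab·covariance of D and A with a = 1.9, b = -4.
= 1.9²·113.9 + (-4)²·54.3 + 2·1.9·(-4)·(-67)
= 411.179 + 868.8 + 1018.4 = 2298.379.

E[B] = 135.39, σ²_B = 2298.379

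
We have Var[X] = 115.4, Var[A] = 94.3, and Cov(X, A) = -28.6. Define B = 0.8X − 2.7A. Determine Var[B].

Var[B] = a²·Var[X] + b²·Var[A] + 2ab·Cov(X, A) with a = 0.8, b = -2.7.
= 0.8²·115.4 + (-2.7)²·94.3 + 2·0.8·(-2.7)·(-28.6)
= 73.856 + 687.447 + 123.552 = 884.855.

Var[B] = 884.855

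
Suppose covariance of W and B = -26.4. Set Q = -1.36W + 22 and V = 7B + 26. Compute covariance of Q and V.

covariance of Q and V = 251.328

covariance of Q and V = a·c·covariance of W and B = (-1.36)·7·(-26.4) = 251.328. Additive constants drop out.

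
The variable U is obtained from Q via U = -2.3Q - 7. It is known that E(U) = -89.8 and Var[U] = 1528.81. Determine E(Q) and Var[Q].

E(Q) = 36, Var[Q] = 289

From U = -2.3Q - 7: E(U) = a·E(Q) + b, so E(Q) = (E(U) − b)/a = (-89.8 − (-7))/(-2.3) = 36.
Var[U] = a²·Var[Q], so Var[Q] = 1528.81/(-2.3)² = 289.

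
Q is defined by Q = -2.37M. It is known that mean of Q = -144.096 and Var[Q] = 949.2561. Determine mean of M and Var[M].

mean of M = 60.8, Var[M] = 169

From Q = -2.37M: mean of Q = a·mean of M + b, so mean of M = (mean of Q − b)/a = (-144.096 − 0)/(-2.37) = 60.8.
Var[Q] = a²·Var[M], so Var[M] = 949.2561/(-2.37)² = 169.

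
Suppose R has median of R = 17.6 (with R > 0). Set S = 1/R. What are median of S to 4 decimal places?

1/R is monotone on this domain, so median of S = 1/(17.6) ≈ 0.0568.

median of S = 0.0568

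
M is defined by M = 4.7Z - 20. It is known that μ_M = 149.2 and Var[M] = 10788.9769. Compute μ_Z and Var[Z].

From M = 4.7Z - 20: μ_M = a·μ_Z + b, so μ_Z = (μ_M − b)/a = (149.2 − (-20))/4.7 = 36.
Var[M] = a²·Var[Z], so Var[Z] = 10788.9769/4.7² = 488.41.

μ_Z = 36, Var[Z] = 488.41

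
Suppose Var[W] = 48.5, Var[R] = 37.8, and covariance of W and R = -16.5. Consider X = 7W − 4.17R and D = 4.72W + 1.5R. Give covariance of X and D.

By bilinearity, covariance of X and D = ac·Var[W] + bd·Var[R] + (ad+bc)·covariance of W and R, with a=7, b=-4.17, c=4.72, d=1.5.
ac·Var[W] = 7·4.72·48.5 = 1602.44
bd·Var[R] = (-4.17)·1.5·37.8 = -236.439
(ad+bc)·covariance of W and R = (-9.1824)·(-16.5) = 151.5096
covariance of X and D = 1602.44 + (-236.439) + 151.5096 = 1517.5106.

covariance of X and D = 1517.5106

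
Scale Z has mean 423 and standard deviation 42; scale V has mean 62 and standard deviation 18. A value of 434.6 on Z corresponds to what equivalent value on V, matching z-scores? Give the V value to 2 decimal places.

V = 66.97

z = (434.6 − 423)/42 ≈ 0.2762.
V = 62 + z·18 = 62 + (434.6 − 423)·18/42 ≈ 66.97.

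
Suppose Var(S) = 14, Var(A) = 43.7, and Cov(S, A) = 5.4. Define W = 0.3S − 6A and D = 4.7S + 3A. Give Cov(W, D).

By bilinearity, Cov(W, D) = ac·Var(S) + bd·Var(A) + (ad+bc)·Cov(S, A), with a=0.3, b=-6, c=4.7, d=3.
ac·Var(S) = 0.3·4.7·14 = 19.74
bd·Var(A) = (-6)·3·43.7 = -786.6
(ad+bc)·Cov(S, A) = (-27.3)·5.4 = -147.42
Cov(W, D) = 19.74 + (-786.6) + (-147.42) = -914.28.

Cov(W, D) = -914.28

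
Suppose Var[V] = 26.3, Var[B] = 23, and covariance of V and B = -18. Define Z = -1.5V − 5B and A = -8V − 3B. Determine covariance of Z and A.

By bilinearity, covariance of Z and A = ac·Var[V] + bd·Var[B] + (ad+bc)·covariance of V and B, with a=-1.5, b=-5, c=-8, d=-3.
ac·Var[V] = (-1.5)·(-8)·26.3 = 315.6
bd·Var[B] = (-5)·(-3)·23 = 345
(ad+bc)·covariance of V and B = (44.5)·(-18) = -801
covariance of Z and A = 315.6 + 345 + (-801) = -140.4.

covariance of Z and A = -140.4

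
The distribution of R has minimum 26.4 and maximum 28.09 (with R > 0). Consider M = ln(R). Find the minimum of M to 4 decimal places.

ln(R) is increasing on this domain, so min(M) comes from min(R) = 26.4: min(M) = ln(26.4) ≈ 3.2734.

min(M) = 3.2734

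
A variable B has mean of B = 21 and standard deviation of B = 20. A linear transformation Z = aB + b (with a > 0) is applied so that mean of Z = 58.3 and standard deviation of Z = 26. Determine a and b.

standard deviation of Z = a·standard deviation of B (a > 0), so a = 26/20 = 1.3.
mean of Z = a·mean of B + b, so b = 58.3 − 1.3·21 = 31.

a = 1.3, b = 31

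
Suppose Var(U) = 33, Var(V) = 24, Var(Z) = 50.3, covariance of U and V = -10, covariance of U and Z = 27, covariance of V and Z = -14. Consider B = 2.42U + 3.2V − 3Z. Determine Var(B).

Var(B) = a²·Var(U) + b²·Var(V) + c²·Var(Z) + 2ab·covariance of U and V + 2ac·covariance of U and Z + 2bc·covariance of V and Z, with a = 2.42, b = 3.2, c = -3.
= 193.2612 + 245.76 + 452.7 + (-154.88) + (-392.04) + 268.8
= 613.6012.

Var(B) = 613.6012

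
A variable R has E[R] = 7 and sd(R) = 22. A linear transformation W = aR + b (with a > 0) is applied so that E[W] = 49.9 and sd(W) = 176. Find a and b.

a = 8, b = -6.1

sd(W) = a·sd(R) (a > 0), so a = 176/22 = 8.
E[W] = a·E[R] + b, so b = 49.9 − 8·7 = -6.1.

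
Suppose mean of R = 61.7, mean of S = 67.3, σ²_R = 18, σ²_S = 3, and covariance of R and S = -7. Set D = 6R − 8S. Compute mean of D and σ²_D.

mean of D = 6·mean of R + (-8)·mean of S = 6·61.7 + (-8)·67.3 = -168.2.
σ²_D = a²·σ²_R + b²·σ²_S + 2ab·covariance of R and S with a = 6, b = -8.
= 6²·18 + (-8)²·3 + 2·6·(-8)·(-7)
= 648 + 192 + 672 = 1512.

mean of D = -168.2, σ²_D = 1512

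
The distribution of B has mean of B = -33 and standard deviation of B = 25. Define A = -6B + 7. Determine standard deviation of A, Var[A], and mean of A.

A = -6B + 7 is linear with a = -6, b = 7.
standard deviation of A = |a|·standard deviation of B = |-6|·25 = 150.
Var[B] = 25² = 625.
Var[A] = a²·Var[B] = (-6)²·625 = 22500 (the additive constant 7 does not affect variance).
mean of A = a·mean of B + b = (-6)·(-33) + 7 = 205.

standard deviation of A = 150, Var[A] = 22500, mean of A = 205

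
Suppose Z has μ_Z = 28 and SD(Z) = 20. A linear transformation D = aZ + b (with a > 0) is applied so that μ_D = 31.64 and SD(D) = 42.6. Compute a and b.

a = 2.13, b = -28

SD(D) = a·SD(Z) (a > 0), so a = 42.6/20 = 2.13.
μ_D = a·μ_Z + b, so b = 31.64 − 2.13·28 = -28.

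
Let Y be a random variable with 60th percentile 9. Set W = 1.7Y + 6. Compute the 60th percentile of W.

60th percentile of W = 21.3

Since a = 1.7 > 0 the transformation is increasing, so the 60th percentile of W = a·(P_{60} of Y) + b = 1.7·9 + 6 = 21.3.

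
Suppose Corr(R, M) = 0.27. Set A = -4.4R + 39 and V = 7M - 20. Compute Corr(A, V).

Corr(A, V) = -0.27

Linear rescalings preserve |correlation|; the slopes -4.4 and 7 have opposite signs, so the correlation flips sign: Corr(A, V) = −Corr(R, M) = -0.27.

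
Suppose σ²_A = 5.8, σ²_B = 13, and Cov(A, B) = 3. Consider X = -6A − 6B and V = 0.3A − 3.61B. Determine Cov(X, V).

By bilinearity, Cov(X, V) = ac·σ²_A + bd·σ²_B + (ad+bc)·Cov(A, B), with a=-6, b=-6, c=0.3, d=-3.61.
ac·σ²_A = (-6)·0.3·5.8 = -10.44
bd·σ²_B = (-6)·(-3.61)·13 = 281.58
(ad+bc)·Cov(A, B) = (19.86)·3 = 59.58
Cov(X, V) = -10.44 + 281.58 + 59.58 = 330.72.

Cov(X, V) = 330.72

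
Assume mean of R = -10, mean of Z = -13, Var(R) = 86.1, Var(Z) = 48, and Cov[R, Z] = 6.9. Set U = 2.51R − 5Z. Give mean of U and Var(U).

mean of U = 39.9, Var(U) = 1569.24861

mean of U = 2.51·mean of R + (-5)·mean of Z = 2.51·(-10) + (-5)·(-13) = 39.9.
Var(U) = a²·Var(R) + b²·Var(Z) + 2ab·Cov[R, Z] with a = 2.51, b = -5.
= 2.51²·86.1 + (-5)²·48 + 2·2.51·(-5)·6.9
= 542.43861 + 1200 + (-173.19) = 1569.24861.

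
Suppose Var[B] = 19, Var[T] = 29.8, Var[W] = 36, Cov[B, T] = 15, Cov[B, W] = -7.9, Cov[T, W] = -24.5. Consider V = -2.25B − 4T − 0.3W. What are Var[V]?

Var[V] = 776.7625

Var[V] = a²·Var[B] + b²·Var[T] + c²·Var[W] + 2ab·Cov[B, T] + 2ac·Cov[B, W] + 2bc·Cov[T, W], with a = -2.25, b = -4, c = -0.3.
= 96.1875 + 476.8 + 3.24 + 270 + (-10.665) + (-58.8)
= 776.7625.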